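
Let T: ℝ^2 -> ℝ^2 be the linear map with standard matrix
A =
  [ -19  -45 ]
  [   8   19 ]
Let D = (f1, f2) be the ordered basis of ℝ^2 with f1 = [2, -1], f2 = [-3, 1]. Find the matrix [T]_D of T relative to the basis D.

Let P have columns f1, f2. Then [T]_D = P^(-1) A P.
Here det P = -1, so P^(-1) is integer; computing A P first and then P^(-1)(A P) gives [[2, 3], [-1, -2]].

[[2, 3], [-1, -2]]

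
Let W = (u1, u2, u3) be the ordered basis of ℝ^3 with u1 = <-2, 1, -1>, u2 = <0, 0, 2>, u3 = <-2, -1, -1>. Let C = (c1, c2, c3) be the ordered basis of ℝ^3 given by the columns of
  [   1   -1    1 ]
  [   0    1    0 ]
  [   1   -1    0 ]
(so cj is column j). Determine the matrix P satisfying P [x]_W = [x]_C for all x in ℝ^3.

Column j of P is [uj]_C, since P maps W-coordinates to C-coordinates.
Expressing u1 in C: u1 = 0·c1 + c2 - c3, so column 1 of P is <0, 1, -1>.
Doing the same for each uj gives P = [[0, 2, -2], [1, 0, -1], [-1, -2, -1]].

[[0, 2, -2], [1, 0, -1], [-1, -2, -1]]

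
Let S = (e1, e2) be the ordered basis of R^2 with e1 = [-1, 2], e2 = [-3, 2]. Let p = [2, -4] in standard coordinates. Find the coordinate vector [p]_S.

[-2, 0]

[p]_S is the unique c with M c = p, where M has columns e1, e2.
System: -c_1 - 3c_2 = 2, 2c_1 + 2c_2 = -4; solving gives c_1 = -2, c_2 = 0.
Check: -2e1 + 0·e2 = [2, -4].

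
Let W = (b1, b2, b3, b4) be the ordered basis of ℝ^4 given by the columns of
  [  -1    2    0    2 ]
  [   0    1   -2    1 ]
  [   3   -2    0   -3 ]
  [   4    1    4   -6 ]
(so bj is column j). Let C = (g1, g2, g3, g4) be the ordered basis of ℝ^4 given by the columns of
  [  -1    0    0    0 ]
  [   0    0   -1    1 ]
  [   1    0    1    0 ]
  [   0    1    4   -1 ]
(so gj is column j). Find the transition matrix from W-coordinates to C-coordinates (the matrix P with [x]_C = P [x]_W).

Take x = bj: its W-coordinates are the j-th standard unit vector, so P e_j — column j of P — equals [bj]_C.
b1 = g1 - 2g2 + 2g3 + 2g4, giving column 1 = <1, -2, 2, 2>; repeating for each j gives P = [[1, -2, 0, -2], [-2, 2, 2, -2], [2, 0, 0, -1], [2, 1, -2, 0]].

[[1, -2, 0, -2], [-2, 2, 2, -2], [2, 0, 0, -1], [2, 1, -2, 0]]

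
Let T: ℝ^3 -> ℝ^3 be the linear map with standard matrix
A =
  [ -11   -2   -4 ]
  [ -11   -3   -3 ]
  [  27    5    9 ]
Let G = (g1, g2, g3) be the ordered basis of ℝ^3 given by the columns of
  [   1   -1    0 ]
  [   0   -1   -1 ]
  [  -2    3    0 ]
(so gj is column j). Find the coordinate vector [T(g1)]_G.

(0, 3, 2)

Compute T(g1) = A g1 = (-3, -5, 9) in standard coordinates.
Then write this in G-coordinates: solve for y in y_1 g1 + ... + y_3 g3 = (-3, -5, 9).
This gives y = (0, 3, 2), which is column 1 of [T]_G.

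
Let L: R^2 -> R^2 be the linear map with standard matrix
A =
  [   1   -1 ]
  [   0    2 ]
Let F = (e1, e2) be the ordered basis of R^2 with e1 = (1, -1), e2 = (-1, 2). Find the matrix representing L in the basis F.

Let P have columns e1, e2. Then [L]_F = P^(-1) A P.
Here det P = 1, so P^(-1) is integer; computing A P first and then P^(-1)(A P) gives [[2, -2], [0, 1]].

[[2, -2], [0, 1]]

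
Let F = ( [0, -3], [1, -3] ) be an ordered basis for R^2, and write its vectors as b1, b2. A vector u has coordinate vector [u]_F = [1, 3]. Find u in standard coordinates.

The coordinates say u = b1 + 3b2; adding the scaled basis vectors gives [3, -12].

[3, -12]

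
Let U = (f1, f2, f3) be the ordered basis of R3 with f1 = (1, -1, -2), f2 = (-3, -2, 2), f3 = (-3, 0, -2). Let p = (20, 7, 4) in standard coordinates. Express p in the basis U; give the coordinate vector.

We seek scalars with c_1 f1 + ... + c_3 f3 = p; equivalently solve M c = p where the columns of M are f1, ..., f3.
Gaussian elimination on [M | p] yields c = (-1, -3, -4).
Check: -f1 - 3f2 - 4f3 = (20, 7, 4).

(-1, -3, -4)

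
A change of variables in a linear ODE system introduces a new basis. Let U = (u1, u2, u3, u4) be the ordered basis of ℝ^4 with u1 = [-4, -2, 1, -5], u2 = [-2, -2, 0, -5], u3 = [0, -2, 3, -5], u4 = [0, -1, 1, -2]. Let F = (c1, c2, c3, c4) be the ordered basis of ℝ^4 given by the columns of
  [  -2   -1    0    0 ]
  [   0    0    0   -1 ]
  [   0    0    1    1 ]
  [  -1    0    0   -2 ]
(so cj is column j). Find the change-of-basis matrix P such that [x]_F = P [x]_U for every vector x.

Column j of P is [uj]_F, since P maps U-coordinates to F-coordinates.
Expressing u1 in F: u1 = c1 + 2c2 - c3 + 2c4, so column 1 of P is [1, 2, -1, 2].
Doing the same for each uj gives P = [[1, 1, 1, 0], [2, 0, -2, 0], [-1, -2, 1, 0], [2, 2, 2, 1]].

[[1, 1, 1, 0], [2, 0, -2, 0], [-1, -2, 1, 0], [2, 2, 2, 1]]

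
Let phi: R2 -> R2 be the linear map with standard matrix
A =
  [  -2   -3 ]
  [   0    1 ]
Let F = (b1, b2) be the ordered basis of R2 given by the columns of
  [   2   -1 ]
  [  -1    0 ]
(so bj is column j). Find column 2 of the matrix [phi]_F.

[0, -2]

Column 2 of [phi]_F is the F-coordinate vector of phi(b2).
In standard coordinates phi(b2) = A b2 = [2, 0].
Converting to F: [2, 0] = 0·b1 - 2b2, so the coordinate vector is [0, -2].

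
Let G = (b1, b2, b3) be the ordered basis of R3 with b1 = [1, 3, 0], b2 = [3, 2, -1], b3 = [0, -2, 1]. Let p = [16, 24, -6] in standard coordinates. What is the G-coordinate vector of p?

[4, 4, -2]

We seek scalars with c_1 b1 + ... + c_3 b3 = p; equivalently solve M c = p where the columns of M are b1, ..., b3.
Row-reducing the augmented matrix [M | p] gives c = (4, 4, -2).
Check: 4b1 + 4b2 - 2b3 = [16, 24, -6].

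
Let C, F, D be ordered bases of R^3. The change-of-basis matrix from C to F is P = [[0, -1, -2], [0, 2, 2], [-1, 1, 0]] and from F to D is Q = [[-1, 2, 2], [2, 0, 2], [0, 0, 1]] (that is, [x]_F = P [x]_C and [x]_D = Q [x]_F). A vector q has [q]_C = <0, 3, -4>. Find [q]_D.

First [q]_F = P [q]_C = <5, -2, 3>.
Then [q]_D = Q [q]_F = <-3, 16, 3>.

<-3, 16, 3>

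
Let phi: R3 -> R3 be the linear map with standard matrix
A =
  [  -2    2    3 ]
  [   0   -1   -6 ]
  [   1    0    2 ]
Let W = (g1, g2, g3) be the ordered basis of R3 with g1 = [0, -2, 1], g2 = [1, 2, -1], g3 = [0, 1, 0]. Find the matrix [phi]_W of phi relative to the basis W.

[[1, -2, 2], [-1, -1, 2], [0, 2, -1]]

Let P have columns g1, ..., g3. Then [phi]_W = P^(-1) A P.
Here det P = 1, so P^(-1) is integer; computing A P first and then P^(-1)(A P) gives [[1, -2, 2], [-1, -1, 2], [0, 2, -1]].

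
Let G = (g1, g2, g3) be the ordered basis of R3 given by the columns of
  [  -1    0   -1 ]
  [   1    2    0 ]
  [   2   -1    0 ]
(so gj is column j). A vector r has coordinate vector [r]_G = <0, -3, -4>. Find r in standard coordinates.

<4, -6, 3>

The coordinates say r = 0·g1 - 3g2 - 4g3; adding the scaled basis vectors gives <4, -6, 3>.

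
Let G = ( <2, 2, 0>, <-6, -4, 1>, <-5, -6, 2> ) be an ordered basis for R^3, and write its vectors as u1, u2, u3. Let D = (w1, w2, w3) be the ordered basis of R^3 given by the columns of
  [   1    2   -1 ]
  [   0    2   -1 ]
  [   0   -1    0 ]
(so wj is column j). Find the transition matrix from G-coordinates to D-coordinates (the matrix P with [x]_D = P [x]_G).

[[0, -2, 1], [0, -1, -2], [-2, 2, 2]]

Take x = uj: its G-coordinates are the j-th standard unit vector, so P e_j — column j of P — equals [uj]_D.
u1 = 0·w1 + 0·w2 - 2w3, giving column 1 = <0, 0, -2>; repeating for each j gives P = [[0, -2, 1], [0, -1, -2], [-2, 2, 2]].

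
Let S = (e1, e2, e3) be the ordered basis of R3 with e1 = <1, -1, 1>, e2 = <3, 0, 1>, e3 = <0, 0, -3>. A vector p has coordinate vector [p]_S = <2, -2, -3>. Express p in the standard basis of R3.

<-4, -2, 9>

p = M [p]_S, where M has columns e1, ..., e3.
Carrying out the matrix-vector product, p = <-4, -2, 9>.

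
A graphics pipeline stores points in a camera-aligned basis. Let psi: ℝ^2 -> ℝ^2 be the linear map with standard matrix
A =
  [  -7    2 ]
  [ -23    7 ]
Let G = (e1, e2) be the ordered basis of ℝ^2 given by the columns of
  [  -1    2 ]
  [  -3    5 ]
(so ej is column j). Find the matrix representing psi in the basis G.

The j-th column of [psi]_G is [psi(ej)]_G.
psi(e1) = A e1 = <1, 2> = e1 + e2, so column 1 is <1, 1>.
Repeating for e2 and assembling the columns gives [[1, 2], [1, -1]].

[[1, 2], [1, -1]]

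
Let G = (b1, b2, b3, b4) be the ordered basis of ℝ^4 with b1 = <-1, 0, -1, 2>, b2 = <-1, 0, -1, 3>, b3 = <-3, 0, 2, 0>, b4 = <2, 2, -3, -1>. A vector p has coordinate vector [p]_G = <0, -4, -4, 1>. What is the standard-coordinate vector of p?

<18, 2, -7, -13>

The coordinates say p = 0·b1 - 4b2 - 4b3 + b4; adding the scaled basis vectors gives <18, 2, -7, -13>.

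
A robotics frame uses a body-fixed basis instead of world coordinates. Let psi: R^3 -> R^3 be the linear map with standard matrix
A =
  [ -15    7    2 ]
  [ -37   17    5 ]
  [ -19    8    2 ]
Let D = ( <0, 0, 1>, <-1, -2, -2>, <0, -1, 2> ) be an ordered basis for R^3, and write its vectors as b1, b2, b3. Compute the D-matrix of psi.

[[0, 3, 0], [-2, 3, 3], [-1, 1, 1]]

Let P have columns b1, ..., b3. Then [psi]_D = P^(-1) A P.
Here det P = 1, so P^(-1) is integer; computing A P first and then P^(-1)(A P) gives [[0, 3, 0], [-2, 3, 3], [-1, 1, 1]].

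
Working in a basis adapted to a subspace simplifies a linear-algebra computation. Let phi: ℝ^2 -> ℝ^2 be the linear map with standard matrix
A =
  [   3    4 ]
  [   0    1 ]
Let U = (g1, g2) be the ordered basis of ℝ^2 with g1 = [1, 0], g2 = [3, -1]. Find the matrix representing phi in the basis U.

With P the matrix whose columns are g1, g2, [phi]_U = P^(-1) A P.
Column by column: phi(g1) = A g1 = [3, 0]; its U-coordinates [3, 0] give column 1.
Continuing for each basis vector yields [phi]_U = [[3, 2], [0, 1]].

[[3, 2], [0, 1]]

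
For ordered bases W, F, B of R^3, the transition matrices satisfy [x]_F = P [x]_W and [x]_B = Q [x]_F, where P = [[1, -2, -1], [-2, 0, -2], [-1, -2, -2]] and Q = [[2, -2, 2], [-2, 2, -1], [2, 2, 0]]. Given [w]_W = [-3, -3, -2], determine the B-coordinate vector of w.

Composing the changes, [w]_B = Q P [w]_W.
Q P = [[4, -8, -2], [-5, 6, 0], [-2, -4, -6]]; applying this to [-3, -3, -2] gives [16, -3, 30].

[16, -3, 30]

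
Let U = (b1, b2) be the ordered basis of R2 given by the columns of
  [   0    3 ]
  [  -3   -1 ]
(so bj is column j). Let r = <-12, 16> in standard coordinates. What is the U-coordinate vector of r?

[r]_U is the unique c with M c = r, where M has columns b1, b2.
System: 0c_1 + 3c_2 = -12, -3c_1 - c_2 = 16; solving gives c_1 = -4, c_2 = -4.
Check: -4b1 - 4b2 = <-12, 16>.

<-4, -4>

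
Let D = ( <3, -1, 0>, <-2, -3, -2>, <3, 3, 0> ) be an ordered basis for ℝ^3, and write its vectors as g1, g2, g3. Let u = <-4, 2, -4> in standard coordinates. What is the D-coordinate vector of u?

<-2, 2, 2>

Write u = c_1 g1 + ... + c_3 g3 and solve for the c_i.
Gaussian elimination on [M | u] yields c = (-2, 2, 2).
Check: -2g1 + 2g2 + 2g3 = <-4, 2, -4>.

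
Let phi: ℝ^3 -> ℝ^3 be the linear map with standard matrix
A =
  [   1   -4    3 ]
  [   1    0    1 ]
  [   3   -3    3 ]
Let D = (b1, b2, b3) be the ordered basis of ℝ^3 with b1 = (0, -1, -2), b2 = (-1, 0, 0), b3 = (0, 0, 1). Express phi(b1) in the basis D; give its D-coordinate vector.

Compute phi(b1) = A b1 = (-2, -2, -3) in standard coordinates.
Then write this in D-coordinates: solve for y in y_1 b1 + ... + y_3 b3 = (-2, -2, -3).
This gives y = (2, 2, 1), which is column 1 of [phi]_D.

(2, 2, 1)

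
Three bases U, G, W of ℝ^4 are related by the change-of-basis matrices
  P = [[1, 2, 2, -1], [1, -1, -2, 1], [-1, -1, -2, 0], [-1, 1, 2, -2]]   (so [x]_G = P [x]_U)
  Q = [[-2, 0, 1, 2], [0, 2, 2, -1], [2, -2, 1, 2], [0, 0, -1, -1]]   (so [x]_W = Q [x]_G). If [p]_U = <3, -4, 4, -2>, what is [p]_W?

<-7, -25, 19, 2>

Apply P to get G-coordinates <5, -3, -7, 5>, then Q to get W-coordinates.
The result is [p]_W = <-7, -25, 19, 2>.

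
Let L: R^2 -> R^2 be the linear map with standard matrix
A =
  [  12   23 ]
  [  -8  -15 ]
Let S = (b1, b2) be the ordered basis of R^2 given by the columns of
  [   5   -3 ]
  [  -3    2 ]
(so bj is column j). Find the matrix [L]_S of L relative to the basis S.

[[-3, 2], [-2, 0]]

The j-th column of [L]_S is [L(bj)]_S.
L(b1) = A b1 = <-9, 5> = -3b1 - 2b2, so column 1 is <-3, -2>.
Repeating for b2 and assembling the columns gives [[-3, 2], [-2, 0]].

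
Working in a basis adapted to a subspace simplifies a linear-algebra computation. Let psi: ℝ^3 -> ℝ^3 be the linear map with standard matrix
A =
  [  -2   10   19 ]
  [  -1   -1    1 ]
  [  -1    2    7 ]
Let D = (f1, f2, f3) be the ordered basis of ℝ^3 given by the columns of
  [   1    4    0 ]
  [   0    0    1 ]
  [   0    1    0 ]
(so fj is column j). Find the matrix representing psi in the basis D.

[[2, -1, 2], [-1, 3, 2], [-1, -3, -1]]

With P the matrix whose columns are f1, ..., f3, [psi]_D = P^(-1) A P.
Column by column: psi(f1) = A f1 = (-2, -1, -1); its D-coordinates (2, -1, -1) give column 1.
Continuing for each basis vector yields [psi]_D = [[2, -1, 2], [-1, 3, 2], [-1, -3, -1]].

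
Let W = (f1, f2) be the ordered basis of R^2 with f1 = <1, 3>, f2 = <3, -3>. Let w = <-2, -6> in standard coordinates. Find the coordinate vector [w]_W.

<-2, 0>

We seek scalars with c_1 f1 + c_2 f2 = w; equivalently solve M c = w where the columns of M are f1, f2.
System: c_1 + 3c_2 = -2, 3c_1 - 3c_2 = -6; solving gives c_1 = -2, c_2 = 0.
Check: -2f1 + 0·f2 = <-2, -6>.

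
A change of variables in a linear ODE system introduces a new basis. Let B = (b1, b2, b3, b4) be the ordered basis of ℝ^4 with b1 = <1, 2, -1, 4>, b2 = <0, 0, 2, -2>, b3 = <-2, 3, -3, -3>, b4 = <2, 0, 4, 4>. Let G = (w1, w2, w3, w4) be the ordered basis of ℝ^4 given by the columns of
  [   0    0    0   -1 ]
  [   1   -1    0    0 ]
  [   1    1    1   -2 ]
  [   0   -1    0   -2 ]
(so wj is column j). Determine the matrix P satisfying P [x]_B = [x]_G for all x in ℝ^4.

[[0, 2, 2, 0], [-2, 2, -1, 0], [-1, -2, 0, 0], [-1, 0, 2, -2]]

Take x = bj: its B-coordinates are the j-th standard unit vector, so P e_j — column j of P — equals [bj]_G.
b1 = 0·w1 - 2w2 - w3 - w4, giving column 1 = <0, -2, -1, -1>; repeating for each j gives P = [[0, 2, 2, 0], [-2, 2, -1, 0], [-1, -2, 0, 0], [-1, 0, 2, -2]].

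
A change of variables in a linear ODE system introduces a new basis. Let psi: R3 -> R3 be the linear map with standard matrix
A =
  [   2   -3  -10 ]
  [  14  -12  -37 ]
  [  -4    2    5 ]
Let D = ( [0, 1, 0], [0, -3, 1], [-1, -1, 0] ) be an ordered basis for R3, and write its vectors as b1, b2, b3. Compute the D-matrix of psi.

With P the matrix whose columns are b1, ..., b3, [psi]_D = P^(-1) A P.
Column by column: psi(b1) = A b1 = [-3, -12, 2]; its D-coordinates [-3, 2, 3] give column 1.
Continuing for each basis vector yields [psi]_D = [[-3, -3, 3], [2, -1, 2], [3, 1, -1]].

[[-3, -3, 3], [2, -1, 2], [3, 1, -1]]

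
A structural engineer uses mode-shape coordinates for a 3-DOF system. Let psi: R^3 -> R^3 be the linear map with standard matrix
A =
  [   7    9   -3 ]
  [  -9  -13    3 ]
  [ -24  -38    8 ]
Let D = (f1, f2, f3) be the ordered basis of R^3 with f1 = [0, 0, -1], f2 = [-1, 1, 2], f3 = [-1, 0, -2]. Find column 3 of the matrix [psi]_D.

Compute psi(f3) = A f3 = [-1, 3, 8] in standard coordinates.
Then write this in D-coordinates: solve for y in y_1 f1 + ... + y_3 f3 = [-1, 3, 8].
This gives y = [2, 3, -2], which is column 3 of [psi]_D.

[2, 3, -2]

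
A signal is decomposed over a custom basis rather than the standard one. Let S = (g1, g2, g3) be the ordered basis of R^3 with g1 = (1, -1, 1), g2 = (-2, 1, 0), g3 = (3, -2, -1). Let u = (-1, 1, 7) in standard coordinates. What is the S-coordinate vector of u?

(3, -4, -4)

[u]_S is the unique c with M c = u, where M has columns g1, ..., g3.
Row-reducing the augmented matrix [M | u] gives c = (3, -4, -4).
Check: 3g1 - 4g2 - 4g3 = (-1, 1, 7).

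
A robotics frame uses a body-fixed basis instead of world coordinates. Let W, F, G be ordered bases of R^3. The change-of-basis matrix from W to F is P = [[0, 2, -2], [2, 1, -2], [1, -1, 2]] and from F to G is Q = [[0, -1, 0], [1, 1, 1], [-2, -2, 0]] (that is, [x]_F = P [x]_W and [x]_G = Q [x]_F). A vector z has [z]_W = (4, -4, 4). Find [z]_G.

(4, -4, 40)

First [z]_F = P [z]_W = (-16, -4, 16).
Then [z]_G = Q [z]_F = (4, -4, 40).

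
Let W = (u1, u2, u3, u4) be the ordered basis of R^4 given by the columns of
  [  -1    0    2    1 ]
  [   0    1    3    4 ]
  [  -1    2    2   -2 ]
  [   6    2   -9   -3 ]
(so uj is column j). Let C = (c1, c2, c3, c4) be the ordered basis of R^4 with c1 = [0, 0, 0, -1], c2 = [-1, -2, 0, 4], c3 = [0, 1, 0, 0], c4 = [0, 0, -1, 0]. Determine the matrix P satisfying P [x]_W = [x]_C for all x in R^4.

Column j of P is [uj]_C, since P maps W-coordinates to C-coordinates.
Expressing u1 in C: u1 = -2c1 + c2 + 2c3 + c4, so column 1 of P is [-2, 1, 2, 1].
Doing the same for each uj gives P = [[-2, -2, 1, -1], [1, 0, -2, -1], [2, 1, -1, 2], [1, -2, -2, 2]].

[[-2, -2, 1, -1], [1, 0, -2, -1], [2, 1, -1, 2], [1, -2, -2, 2]]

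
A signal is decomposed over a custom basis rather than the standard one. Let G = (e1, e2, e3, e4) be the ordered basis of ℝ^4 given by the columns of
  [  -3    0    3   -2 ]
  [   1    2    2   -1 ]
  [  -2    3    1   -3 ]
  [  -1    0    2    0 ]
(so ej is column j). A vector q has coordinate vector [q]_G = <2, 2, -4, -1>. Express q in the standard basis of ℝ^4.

<-16, -1, 1, -10>

The coordinates say q = 2e1 + 2e2 - 4e3 - e4; adding the scaled basis vectors gives <-16, -1, 1, -10>.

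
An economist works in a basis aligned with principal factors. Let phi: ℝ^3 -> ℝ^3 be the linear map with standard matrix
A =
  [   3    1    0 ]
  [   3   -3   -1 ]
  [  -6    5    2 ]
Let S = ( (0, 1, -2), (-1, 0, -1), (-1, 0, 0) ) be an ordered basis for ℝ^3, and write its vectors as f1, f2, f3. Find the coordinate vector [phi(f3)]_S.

Compute phi(f3) = A f3 = (-3, -3, 6) in standard coordinates.
Then write this in S-coordinates: solve for y in y_1 f1 + ... + y_3 f3 = (-3, -3, 6).
This gives y = (-3, 0, 3), which is column 3 of [phi]_S.

(-3, 0, 3)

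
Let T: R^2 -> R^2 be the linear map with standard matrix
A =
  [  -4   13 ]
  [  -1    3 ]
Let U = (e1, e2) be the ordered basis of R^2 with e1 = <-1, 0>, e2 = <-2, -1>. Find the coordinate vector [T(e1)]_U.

<-2, -1>

Column 1 of [T]_U is the U-coordinate vector of T(e1).
In standard coordinates T(e1) = A e1 = <4, 1>.
Converting to U: <4, 1> = -2e1 - e2, so the coordinate vector is <-2, -1>.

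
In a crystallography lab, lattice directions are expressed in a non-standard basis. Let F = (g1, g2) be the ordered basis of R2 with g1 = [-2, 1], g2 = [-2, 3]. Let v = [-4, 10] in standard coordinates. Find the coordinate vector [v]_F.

Write v = c_1 g1 + c_2 g2 and solve for the c_i.
System: -2c_1 - 2c_2 = -4, c_1 + 3c_2 = 10; solving gives c_1 = -2, c_2 = 4.
Check: -2g1 + 4g2 = [-4, 10].

[-2, 4]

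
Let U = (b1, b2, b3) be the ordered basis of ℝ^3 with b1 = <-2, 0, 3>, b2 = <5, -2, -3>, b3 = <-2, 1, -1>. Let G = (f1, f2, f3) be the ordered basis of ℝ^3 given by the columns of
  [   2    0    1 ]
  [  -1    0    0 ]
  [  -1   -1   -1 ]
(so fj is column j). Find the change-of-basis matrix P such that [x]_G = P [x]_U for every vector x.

[[0, 2, -1], [-1, 0, 2], [-2, 1, 0]]

Take x = bj: its U-coordinates are the j-th standard unit vector, so P e_j — column j of P — equals [bj]_G.
b1 = 0·f1 - f2 - 2f3, giving column 1 = <0, -1, -2>; repeating for each j gives P = [[0, 2, -1], [-1, 0, 2], [-2, 1, 0]].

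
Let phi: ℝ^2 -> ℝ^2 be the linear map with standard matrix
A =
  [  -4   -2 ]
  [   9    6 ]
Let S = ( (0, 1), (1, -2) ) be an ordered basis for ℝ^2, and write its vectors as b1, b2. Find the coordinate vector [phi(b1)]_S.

(2, -2)

Column 1 of [phi]_S is the S-coordinate vector of phi(b1).
In standard coordinates phi(b1) = A b1 = (-2, 6).
Converting to S: (-2, 6) = 2b1 - 2b2, so the coordinate vector is (2, -2).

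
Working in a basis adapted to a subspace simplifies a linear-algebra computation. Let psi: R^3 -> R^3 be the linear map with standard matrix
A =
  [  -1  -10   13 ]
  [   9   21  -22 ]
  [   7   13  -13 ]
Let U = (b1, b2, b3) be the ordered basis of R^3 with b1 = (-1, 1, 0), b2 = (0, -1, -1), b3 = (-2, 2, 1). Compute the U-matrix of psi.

[[3, -1, 1], [-3, 2, 3], [3, 2, 2]]

With P the matrix whose columns are b1, ..., b3, [psi]_U = P^(-1) A P.
Column by column: psi(b1) = A b1 = (-9, 12, 6); its U-coordinates (3, -3, 3) give column 1.
Continuing for each basis vector yields [psi]_U = [[3, -1, 1], [-3, 2, 3], [3, 2, 2]].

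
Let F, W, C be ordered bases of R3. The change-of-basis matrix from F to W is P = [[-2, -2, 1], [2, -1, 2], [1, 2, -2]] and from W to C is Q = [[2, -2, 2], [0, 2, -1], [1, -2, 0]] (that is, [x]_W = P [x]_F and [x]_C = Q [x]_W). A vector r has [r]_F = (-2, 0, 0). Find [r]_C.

(12, -6, 12)

Composing the changes, [r]_C = Q P [r]_F.
Q P = [[-6, 2, -6], [3, -4, 6], [-6, 0, -3]]; applying this to (-2, 0, 0) gives (12, -6, 12).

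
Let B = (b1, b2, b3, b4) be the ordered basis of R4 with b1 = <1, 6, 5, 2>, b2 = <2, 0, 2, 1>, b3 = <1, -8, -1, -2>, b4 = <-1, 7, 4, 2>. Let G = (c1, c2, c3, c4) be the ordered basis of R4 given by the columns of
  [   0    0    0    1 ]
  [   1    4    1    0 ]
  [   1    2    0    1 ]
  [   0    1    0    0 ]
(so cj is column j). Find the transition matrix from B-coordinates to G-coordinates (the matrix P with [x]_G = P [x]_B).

Let M have columns bj and N have columns cj. Then for every x, N [x]_G = x = M [x]_B, so P = N^(-1) M.
Since det N = -1, N^(-1) has integer entries; multiplying gives P = [[0, -2, 2, 1], [2, 1, -2, 2], [-2, -2, -2, -2], [1, 2, 1, -1]].

[[0, -2, 2, 1], [2, 1, -2, 2], [-2, -2, -2, -2], [1, 2, 1, -1]]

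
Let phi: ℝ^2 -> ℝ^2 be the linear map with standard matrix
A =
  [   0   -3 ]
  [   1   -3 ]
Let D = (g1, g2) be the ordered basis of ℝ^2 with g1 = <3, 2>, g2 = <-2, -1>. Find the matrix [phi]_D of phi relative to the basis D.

[[0, -1], [3, -3]]

The j-th column of [phi]_D is [phi(gj)]_D.
phi(g1) = A g1 = <-6, -3> = 0·g1 + 3g2, so column 1 is <0, 3>.
Repeating for g2 and assembling the columns gives [[0, -1], [3, -3]].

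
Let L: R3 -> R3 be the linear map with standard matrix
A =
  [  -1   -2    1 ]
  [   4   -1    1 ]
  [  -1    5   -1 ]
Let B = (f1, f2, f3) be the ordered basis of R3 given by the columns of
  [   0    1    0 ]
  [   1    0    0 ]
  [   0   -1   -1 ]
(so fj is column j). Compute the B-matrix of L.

[[-1, 3, -1], [-2, -2, -1], [-3, 2, 0]]

The j-th column of [L]_B is [L(fj)]_B.
L(f1) = A f1 = <-2, -1, 5> = -f1 - 2f2 - 3f3, so column 1 is <-1, -2, -3>.
Repeating for f2, f3 and assembling the columns gives [[-1, 3, -1], [-2, -2, -1], [-3, 2, 0]].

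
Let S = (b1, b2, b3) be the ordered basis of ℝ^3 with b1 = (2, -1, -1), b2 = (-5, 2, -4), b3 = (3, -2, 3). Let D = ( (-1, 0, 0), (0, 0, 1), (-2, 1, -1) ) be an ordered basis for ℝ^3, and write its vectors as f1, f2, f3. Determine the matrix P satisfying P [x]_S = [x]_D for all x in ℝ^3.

[[0, 1, 1], [-2, -2, 1], [-1, 2, -2]]

Take x = bj: its S-coordinates are the j-th standard unit vector, so P e_j — column j of P — equals [bj]_D.
b1 = 0·f1 - 2f2 - f3, giving column 1 = (0, -2, -1); repeating for each j gives P = [[0, 1, 1], [-2, -2, 1], [-1, 2, -2]].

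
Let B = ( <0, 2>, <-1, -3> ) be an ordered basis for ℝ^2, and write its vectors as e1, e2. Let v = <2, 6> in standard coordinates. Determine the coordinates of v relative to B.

We seek scalars with c_1 e1 + c_2 e2 = v; equivalently solve M c = v where the columns of M are e1, e2.
System: 0c_1 - c_2 = 2, 2c_1 - 3c_2 = 6; solving gives c_1 = 0, c_2 = -2.
Check: 0·e1 - 2e2 = <2, 6>.

<0, -2>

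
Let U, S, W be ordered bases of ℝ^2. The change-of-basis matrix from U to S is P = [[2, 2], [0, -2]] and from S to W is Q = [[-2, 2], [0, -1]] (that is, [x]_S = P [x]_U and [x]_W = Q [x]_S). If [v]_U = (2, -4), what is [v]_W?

Apply P to get S-coordinates (-4, 8), then Q to get W-coordinates.
The result is [v]_W = (24, -8).

(24, -8)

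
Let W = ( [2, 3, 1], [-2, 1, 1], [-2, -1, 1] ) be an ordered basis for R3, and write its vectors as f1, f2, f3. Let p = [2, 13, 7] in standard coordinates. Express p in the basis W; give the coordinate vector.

[4, 2, 1]

We seek scalars with c_1 f1 + ... + c_3 f3 = p; equivalently solve M c = p where the columns of M are f1, ..., f3.
Gaussian elimination on [M | p] yields c = (4, 2, 1).
Check: 4f1 + 2f2 + f3 = [2, 13, 7].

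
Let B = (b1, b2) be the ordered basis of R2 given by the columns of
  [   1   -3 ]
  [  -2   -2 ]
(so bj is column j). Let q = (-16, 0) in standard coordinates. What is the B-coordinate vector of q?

(-4, 4)

We seek scalars with c_1 b1 + c_2 b2 = q; equivalently solve M c = q where the columns of M are b1, b2.
System: c_1 - 3c_2 = -16, -2c_1 - 2c_2 = 0; solving gives c_1 = -4, c_2 = 4.
Check: -4b1 + 4b2 = (-16, 0).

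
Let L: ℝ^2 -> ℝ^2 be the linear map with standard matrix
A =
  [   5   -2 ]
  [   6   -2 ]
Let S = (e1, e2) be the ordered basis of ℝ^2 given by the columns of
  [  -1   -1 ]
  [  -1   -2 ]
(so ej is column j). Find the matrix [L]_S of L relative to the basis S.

With P the matrix whose columns are e1, e2, [L]_S = P^(-1) A P.
Column by column: L(e1) = A e1 = <-3, -4>; its S-coordinates <2, 1> give column 1.
Continuing for each basis vector yields [L]_S = [[2, 0], [1, 1]].

[[2, 0], [1, 1]]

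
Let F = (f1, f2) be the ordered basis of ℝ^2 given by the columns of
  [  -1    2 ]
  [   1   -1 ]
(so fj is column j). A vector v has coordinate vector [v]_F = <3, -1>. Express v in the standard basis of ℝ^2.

<-5, 4>

By definition v = 3f1 - f2.
Summing componentwise gives <-5, 4>.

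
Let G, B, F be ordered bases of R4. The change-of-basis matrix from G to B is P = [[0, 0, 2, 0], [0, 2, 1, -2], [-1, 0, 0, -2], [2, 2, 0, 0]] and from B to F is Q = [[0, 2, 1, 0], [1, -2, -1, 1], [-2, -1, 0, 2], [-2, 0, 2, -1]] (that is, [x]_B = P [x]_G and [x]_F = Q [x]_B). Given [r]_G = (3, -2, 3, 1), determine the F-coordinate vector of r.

Apply P to get B-coordinates (6, -3, -5, 2), then Q to get F-coordinates.
The result is [r]_F = (-11, 19, -5, -24).

(-11, 19, -5, -24)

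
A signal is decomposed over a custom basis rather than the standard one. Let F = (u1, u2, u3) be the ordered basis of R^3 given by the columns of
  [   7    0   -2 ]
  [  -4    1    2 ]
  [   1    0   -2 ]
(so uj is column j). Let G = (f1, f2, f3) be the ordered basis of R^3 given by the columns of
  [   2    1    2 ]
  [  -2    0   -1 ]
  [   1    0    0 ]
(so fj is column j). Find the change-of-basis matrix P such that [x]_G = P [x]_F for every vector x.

[[1, 0, -2], [1, 2, -2], [2, -1, 2]]

Column j of P is [uj]_G, since P maps F-coordinates to G-coordinates.
Expressing u1 in G: u1 = f1 + f2 + 2f3, so column 1 of P is (1, 1, 2).
Doing the same for each uj gives P = [[1, 0, -2], [1, 2, -2], [2, -1, 2]].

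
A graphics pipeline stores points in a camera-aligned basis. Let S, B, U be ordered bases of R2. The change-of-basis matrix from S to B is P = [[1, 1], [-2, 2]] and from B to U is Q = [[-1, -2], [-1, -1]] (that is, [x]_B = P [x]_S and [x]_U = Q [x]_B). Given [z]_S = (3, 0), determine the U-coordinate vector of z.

(9, 3)

Apply P to get B-coordinates (3, -6), then Q to get U-coordinates.
The result is [z]_U = (9, 3).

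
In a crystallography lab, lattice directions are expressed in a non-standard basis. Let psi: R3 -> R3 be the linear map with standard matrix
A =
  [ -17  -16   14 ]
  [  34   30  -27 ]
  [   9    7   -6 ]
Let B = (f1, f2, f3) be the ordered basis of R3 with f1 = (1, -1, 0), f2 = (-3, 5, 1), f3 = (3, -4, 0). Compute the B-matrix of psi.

[[2, -3, 1], [2, 2, -1], [1, -2, 3]]

Let P have columns f1, ..., f3. Then [psi]_B = P^(-1) A P.
Here det P = 1, so P^(-1) is integer; computing A P first and then P^(-1)(A P) gives [[2, -3, 1], [2, 2, -1], [1, -2, 3]].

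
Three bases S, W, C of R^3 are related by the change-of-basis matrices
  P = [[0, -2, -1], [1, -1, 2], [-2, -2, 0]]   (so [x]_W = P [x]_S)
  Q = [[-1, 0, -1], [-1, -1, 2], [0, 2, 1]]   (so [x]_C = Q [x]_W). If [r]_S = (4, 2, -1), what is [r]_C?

Apply P to get W-coordinates (-3, 0, -12), then Q to get C-coordinates.
The result is [r]_C = (15, -21, -12).

(15, -21, -12)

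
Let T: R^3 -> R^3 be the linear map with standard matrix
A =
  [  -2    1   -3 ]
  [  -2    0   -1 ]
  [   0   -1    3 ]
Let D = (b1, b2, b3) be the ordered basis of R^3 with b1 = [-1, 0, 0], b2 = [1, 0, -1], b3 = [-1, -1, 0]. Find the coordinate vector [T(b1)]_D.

Column 1 of [T]_D is the D-coordinate vector of T(b1).
In standard coordinates T(b1) = A b1 = [2, 2, 0].
Converting to D: [2, 2, 0] = 0·b1 + 0·b2 - 2b3, so the coordinate vector is [0, 0, -2].

[0, 0, -2]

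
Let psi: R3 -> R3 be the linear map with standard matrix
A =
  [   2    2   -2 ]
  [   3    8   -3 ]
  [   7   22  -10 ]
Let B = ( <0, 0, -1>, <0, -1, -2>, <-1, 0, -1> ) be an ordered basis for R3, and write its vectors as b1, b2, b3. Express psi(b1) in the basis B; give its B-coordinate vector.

<-2, -3, -2>

Compute psi(b1) = A b1 = <2, 3, 10> in standard coordinates.
Then write this in B-coordinates: solve for y in y_1 b1 + ... + y_3 b3 = <2, 3, 10>.
This gives y = <-2, -3, -2>, which is column 1 of [psi]_B.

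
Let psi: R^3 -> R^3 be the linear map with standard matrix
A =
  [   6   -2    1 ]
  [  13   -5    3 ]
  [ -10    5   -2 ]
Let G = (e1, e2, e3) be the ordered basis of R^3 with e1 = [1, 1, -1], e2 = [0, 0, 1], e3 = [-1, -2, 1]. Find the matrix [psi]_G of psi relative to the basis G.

With P the matrix whose columns are e1, ..., e3, [psi]_G = P^(-1) A P.
Column by column: psi(e1) = A e1 = [3, 5, -3]; its G-coordinates [1, 0, -2] give column 1.
Continuing for each basis vector yields [psi]_G = [[1, -1, -2], [0, -1, -3], [-2, -2, -1]].

[[1, -1, -2], [0, -1, -3], [-2, -2, -1]]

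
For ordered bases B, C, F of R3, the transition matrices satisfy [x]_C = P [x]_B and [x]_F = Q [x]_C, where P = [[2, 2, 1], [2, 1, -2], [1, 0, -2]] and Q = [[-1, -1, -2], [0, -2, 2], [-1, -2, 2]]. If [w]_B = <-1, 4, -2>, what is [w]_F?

<-16, -6, -10>

First [w]_C = P [w]_B = <4, 6, 3>.
Then [w]_F = Q [w]_C = <-16, -6, -10>.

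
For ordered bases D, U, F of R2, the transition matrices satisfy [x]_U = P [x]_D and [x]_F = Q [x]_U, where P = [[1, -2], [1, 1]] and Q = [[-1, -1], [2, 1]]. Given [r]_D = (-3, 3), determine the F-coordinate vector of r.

First [r]_U = P [r]_D = (-9, 0).
Then [r]_F = Q [r]_U = (9, -18).

(9, -18)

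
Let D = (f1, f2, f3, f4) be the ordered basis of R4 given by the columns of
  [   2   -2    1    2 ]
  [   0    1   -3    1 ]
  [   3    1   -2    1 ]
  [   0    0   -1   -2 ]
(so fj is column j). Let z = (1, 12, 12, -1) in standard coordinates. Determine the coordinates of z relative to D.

(1, 1, -3, 2)

Write z = c_1 f1 + ... + c_4 f4 and solve for the c_i.
Gaussian elimination on [M | z] yields c = (1, 1, -3, 2).
Check: f1 + f2 - 3f3 + 2f4 = (1, 12, 12, -1).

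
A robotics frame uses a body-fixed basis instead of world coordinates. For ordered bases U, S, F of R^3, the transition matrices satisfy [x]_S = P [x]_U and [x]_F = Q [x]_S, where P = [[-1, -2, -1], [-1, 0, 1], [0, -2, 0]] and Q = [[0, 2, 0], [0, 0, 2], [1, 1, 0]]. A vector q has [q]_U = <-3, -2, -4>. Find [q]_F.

<-2, 8, 10>

First [q]_S = P [q]_U = <11, -1, 4>.
Then [q]_F = Q [q]_S = <-2, 8, 10>.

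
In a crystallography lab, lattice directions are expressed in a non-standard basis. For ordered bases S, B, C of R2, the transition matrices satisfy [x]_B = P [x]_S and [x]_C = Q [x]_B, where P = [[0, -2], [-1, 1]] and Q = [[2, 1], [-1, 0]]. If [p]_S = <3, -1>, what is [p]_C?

<0, -2>

Composing the changes, [p]_C = Q P [p]_S.
Q P = [[-1, -3], [0, 2]]; applying this to <3, -1> gives <0, -2>.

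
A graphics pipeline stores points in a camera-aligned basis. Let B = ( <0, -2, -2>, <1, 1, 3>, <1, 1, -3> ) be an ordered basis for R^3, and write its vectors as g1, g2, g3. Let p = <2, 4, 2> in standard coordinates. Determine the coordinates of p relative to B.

Write p = c_1 g1 + ... + c_3 g3 and solve for the c_i.
Gaussian elimination on [M | p] yields c = (-1, 1, 1).
Check: -g1 + g2 + g3 = <2, 4, 2>.

<-1, 1, 1>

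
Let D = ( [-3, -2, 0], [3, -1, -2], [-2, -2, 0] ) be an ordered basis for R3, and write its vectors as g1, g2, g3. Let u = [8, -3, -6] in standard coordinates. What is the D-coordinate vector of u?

We seek scalars with c_1 g1 + ... + c_3 g3 = u; equivalently solve M c = u where the columns of M are g1, ..., g3.
Solving this 3x3 system gives c = (1, 3, -1).
Check: g1 + 3g2 - g3 = [8, -3, -6].

[1, 3, -1]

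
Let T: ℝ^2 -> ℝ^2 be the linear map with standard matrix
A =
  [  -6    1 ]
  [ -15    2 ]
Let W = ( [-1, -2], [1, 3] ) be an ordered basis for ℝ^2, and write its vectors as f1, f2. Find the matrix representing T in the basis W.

[[-1, 0], [3, -3]]

Let P have columns f1, f2. Then [T]_W = P^(-1) A P.
Here det P = -1, so P^(-1) is integer; computing A P first and then P^(-1)(A P) gives [[-1, 0], [3, -3]].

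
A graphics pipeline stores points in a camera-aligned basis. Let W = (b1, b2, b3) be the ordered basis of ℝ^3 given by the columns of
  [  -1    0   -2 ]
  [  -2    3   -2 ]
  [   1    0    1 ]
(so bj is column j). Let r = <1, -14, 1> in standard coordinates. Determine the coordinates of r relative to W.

Write r = c_1 b1 + ... + c_3 b3 and solve for the c_i.
Gaussian elimination on [M | r] yields c = (3, -4, -2).
Check: 3b1 - 4b2 - 2b3 = <1, -14, 1>.

<3, -4, -2>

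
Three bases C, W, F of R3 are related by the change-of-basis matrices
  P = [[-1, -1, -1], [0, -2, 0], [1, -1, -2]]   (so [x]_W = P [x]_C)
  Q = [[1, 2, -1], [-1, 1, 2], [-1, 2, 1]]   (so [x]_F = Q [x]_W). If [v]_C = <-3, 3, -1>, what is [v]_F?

First [v]_W = P [v]_C = <1, -6, -4>.
Then [v]_F = Q [v]_W = <-7, -15, -17>.

<-7, -15, -17>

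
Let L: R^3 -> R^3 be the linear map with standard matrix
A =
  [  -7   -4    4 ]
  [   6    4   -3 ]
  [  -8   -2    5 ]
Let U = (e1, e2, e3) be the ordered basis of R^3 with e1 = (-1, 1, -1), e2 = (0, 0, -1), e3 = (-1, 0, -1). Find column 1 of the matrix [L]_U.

Compute L(e1) = A e1 = (-1, 1, 1) in standard coordinates.
Then write this in U-coordinates: solve for y in y_1 e1 + ... + y_3 e3 = (-1, 1, 1).
This gives y = (1, -2, 0), which is column 1 of [L]_U.

(1, -2, 0)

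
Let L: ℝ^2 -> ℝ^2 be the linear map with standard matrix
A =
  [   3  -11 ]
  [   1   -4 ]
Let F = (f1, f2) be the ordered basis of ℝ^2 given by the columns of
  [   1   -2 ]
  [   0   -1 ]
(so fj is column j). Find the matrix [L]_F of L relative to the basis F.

With P the matrix whose columns are f1, f2, [L]_F = P^(-1) A P.
Column by column: L(f1) = A f1 = [3, 1]; its F-coordinates [1, -1] give column 1.
Continuing for each basis vector yields [L]_F = [[1, 1], [-1, -2]].

[[1, 1], [-1, -2]]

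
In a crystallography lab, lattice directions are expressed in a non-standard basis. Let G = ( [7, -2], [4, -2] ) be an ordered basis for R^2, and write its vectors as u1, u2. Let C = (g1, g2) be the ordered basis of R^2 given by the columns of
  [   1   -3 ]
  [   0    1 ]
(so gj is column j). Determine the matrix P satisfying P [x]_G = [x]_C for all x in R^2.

[[1, -2], [-2, -2]]

Take x = uj: its G-coordinates are the j-th standard unit vector, so P e_j — column j of P — equals [uj]_C.
u1 = g1 - 2g2, giving column 1 = [1, -2]; repeating for each j gives P = [[1, -2], [-2, -2]].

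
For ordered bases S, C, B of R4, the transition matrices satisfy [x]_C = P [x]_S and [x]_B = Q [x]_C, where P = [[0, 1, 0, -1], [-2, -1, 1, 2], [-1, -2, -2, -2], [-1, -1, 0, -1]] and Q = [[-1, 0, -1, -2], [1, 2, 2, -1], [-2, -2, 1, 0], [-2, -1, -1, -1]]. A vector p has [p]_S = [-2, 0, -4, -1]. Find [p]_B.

[-19, 18, 14, -15]

First [p]_C = P [p]_S = [1, -2, 12, 3].
Then [p]_B = Q [p]_C = [-19, 18, 14, -15].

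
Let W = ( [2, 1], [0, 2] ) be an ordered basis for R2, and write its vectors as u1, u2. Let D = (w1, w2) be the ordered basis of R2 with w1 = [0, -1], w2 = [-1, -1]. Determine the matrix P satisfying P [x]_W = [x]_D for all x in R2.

[[1, -2], [-2, 0]]

Column j of P is [uj]_D, since P maps W-coordinates to D-coordinates.
Expressing u1 in D: u1 = w1 - 2w2, so column 1 of P is [1, -2].
Doing the same for each uj gives P = [[1, -2], [-2, 0]].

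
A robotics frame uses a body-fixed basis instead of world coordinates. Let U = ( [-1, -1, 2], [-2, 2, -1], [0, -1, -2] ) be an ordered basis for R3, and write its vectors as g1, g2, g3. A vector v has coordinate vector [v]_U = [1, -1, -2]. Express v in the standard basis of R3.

By definition v = g1 - g2 - 2g3.
Summing componentwise gives [1, -1, 7].

[1, -1, 7]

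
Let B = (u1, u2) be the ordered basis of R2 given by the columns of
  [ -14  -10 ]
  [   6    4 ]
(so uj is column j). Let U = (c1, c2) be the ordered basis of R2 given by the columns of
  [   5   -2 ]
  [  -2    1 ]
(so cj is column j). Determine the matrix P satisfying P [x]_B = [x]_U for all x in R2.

Take x = uj: its B-coordinates are the j-th standard unit vector, so P e_j — column j of P — equals [uj]_U.
u1 = -2c1 + 2c2, giving column 1 = <-2, 2>; repeating for each j gives P = [[-2, -2], [2, 0]].

[[-2, -2], [2, 0]]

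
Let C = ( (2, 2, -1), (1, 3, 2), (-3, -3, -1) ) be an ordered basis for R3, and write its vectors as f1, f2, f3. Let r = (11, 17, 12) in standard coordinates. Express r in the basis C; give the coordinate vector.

We seek scalars with c_1 f1 + ... + c_3 f3 = r; equivalently solve M c = r where the columns of M are f1, ..., f3.
Solving this 3x3 system gives c = (-2, 3, -4).
Check: -2f1 + 3f2 - 4f3 = (11, 17, 12).

(-2, 3, -4)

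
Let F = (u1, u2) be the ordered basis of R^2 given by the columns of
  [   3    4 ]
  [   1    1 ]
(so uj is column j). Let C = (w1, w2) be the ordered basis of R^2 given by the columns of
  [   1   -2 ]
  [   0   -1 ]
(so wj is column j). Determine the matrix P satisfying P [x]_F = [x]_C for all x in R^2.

[[1, 2], [-1, -1]]

Take x = uj: its F-coordinates are the j-th standard unit vector, so P e_j — column j of P — equals [uj]_C.
u1 = w1 - w2, giving column 1 = [1, -1]; repeating for each j gives P = [[1, 2], [-1, -1]].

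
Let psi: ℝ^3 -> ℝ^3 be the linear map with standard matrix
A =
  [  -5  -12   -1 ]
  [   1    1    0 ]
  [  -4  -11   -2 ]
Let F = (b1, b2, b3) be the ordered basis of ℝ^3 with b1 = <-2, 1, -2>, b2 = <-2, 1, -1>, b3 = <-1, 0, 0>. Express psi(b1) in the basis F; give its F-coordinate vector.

Compute psi(b1) = A b1 = <0, -1, 1> in standard coordinates.
Then write this in F-coordinates: solve for y in y_1 b1 + ... + y_3 b3 = <0, -1, 1>.
This gives y = <0, -1, 2>, which is column 1 of [psi]_F.

<0, -1, 2>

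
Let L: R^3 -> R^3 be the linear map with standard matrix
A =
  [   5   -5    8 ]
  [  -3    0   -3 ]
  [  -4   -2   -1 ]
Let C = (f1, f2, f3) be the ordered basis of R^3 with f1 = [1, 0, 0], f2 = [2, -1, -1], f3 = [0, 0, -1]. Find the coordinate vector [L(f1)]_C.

Compute L(f1) = A f1 = [5, -3, -4] in standard coordinates.
Then write this in C-coordinates: solve for y in y_1 f1 + ... + y_3 f3 = [5, -3, -4].
This gives y = [-1, 3, 1], which is column 1 of [L]_C.

[-1, 3, 1]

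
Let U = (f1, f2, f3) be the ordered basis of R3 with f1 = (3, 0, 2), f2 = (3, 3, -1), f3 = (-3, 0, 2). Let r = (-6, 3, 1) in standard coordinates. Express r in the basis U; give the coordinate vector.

(-1, 1, 2)

We seek scalars with c_1 f1 + ... + c_3 f3 = r; equivalently solve M c = r where the columns of M are f1, ..., f3.
Row-reducing the augmented matrix [M | r] gives c = (-1, 1, 2).
Check: -f1 + f2 + 2f3 = (-6, 3, 1).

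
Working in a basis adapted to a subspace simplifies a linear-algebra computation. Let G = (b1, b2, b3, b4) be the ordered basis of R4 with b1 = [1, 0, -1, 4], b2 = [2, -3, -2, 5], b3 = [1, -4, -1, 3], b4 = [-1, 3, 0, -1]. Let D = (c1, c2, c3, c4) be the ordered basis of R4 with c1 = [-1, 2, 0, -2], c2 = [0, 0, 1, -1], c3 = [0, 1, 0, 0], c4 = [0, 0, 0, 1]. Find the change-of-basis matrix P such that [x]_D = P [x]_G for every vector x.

[[-1, -2, -1, 1], [-1, -2, -1, 0], [2, 1, -2, 1], [1, -1, 0, 1]]

Let M have columns bj and N have columns cj. Then for every x, N [x]_D = x = M [x]_G, so P = N^(-1) M.
Since det N = 1, N^(-1) has integer entries; multiplying gives P = [[-1, -2, -1, 1], [-1, -2, -1, 0], [2, 1, -2, 1], [1, -1, 0, 1]].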